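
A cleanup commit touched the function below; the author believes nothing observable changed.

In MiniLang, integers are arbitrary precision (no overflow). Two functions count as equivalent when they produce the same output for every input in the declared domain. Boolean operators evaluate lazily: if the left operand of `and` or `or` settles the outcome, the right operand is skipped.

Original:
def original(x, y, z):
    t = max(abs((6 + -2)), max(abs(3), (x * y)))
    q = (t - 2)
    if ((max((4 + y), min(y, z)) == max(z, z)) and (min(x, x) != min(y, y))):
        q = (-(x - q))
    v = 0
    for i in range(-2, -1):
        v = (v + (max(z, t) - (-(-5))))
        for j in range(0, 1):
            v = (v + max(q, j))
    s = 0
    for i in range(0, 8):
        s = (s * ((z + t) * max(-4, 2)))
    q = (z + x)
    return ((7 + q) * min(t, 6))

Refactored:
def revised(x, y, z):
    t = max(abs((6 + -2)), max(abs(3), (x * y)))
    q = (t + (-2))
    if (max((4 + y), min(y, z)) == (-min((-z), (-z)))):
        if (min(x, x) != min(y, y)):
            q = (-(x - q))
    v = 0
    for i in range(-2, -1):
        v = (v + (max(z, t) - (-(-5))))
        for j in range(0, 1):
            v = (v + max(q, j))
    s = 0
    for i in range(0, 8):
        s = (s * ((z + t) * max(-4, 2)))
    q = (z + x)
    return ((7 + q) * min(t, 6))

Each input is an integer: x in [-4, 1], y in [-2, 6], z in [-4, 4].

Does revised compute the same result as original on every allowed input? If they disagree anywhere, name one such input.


This is a faithful refactor — min/max/abs usage differs, plus branching structure differs, plus arithmetic usage differs, plus boolean connective usage differs, plus statement counts differ, but the computed results match everywhere.
One worked example (x=-3, y=-1, z=-2) — original: t becomes 4; next q becomes 2; next ((max((4 + y), min(y, z)) == max(z, z)) and (min(x, x) != min(y, y))) evaluates to false; next v becomes 0; next at i=-2:; next v becomes -1; next at j=0:; next v becomes 1; next s becomes 0; next at i=0:; next s becomes 0; next at i=1:; next s becomes 0; next at i=2:; next s becomes 0; next at i=3:; next s becomes 0; next at i=4:; next s becomes 0; next at i=5:; next s becomes 0; next at i=6:; next s becomes 0; next at i=7:; next s becomes 0; next q becomes -5; next final value 8; revised: t becomes 4; next q becomes 2; next (max((4 + y), min(y, z)) == (-min((-z), (-z)))) evaluates to false; next v becomes 0; next at i=-2:; next v becomes -1; next at j=0:; next v becomes 1; next s becomes 0; next at i=0:; next s becomes 0; next at i=1:; next s becomes 0; next at i=2:; next s becomes 0; next at i=3:; next s becomes 0; next at i=4:; next s becomes 0; next at i=5:; next s becomes 0; next at i=6:; next s becomes 0; next at i=7:; next s becomes 0; next q becomes -5; next final value 8; agreement on 8.
Checked all 486 inputs in the declared domain: the outputs agree on every one.
verdict: equivalent


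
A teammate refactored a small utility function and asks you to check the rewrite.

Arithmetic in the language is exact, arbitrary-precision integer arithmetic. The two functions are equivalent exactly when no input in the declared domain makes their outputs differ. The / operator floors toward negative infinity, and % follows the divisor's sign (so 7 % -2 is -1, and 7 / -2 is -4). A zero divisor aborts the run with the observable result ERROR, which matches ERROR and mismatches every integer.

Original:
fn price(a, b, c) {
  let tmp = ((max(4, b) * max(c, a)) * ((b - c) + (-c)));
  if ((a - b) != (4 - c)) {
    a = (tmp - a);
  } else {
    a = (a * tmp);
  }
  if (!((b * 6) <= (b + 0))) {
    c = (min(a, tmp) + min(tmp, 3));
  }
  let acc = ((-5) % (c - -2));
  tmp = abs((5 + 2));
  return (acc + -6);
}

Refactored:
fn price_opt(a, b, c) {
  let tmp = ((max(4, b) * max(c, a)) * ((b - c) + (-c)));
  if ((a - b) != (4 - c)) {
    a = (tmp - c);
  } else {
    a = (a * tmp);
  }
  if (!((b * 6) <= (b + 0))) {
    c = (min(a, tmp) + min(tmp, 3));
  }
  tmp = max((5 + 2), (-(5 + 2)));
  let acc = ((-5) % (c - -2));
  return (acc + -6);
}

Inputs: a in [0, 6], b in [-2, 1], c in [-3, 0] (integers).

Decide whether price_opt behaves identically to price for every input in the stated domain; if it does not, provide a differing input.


a=1, b=1, c=-3 yields 21 from price but 22 from price_opt.
verdict: not equivalent; witness: a=1, b=1, c=-3


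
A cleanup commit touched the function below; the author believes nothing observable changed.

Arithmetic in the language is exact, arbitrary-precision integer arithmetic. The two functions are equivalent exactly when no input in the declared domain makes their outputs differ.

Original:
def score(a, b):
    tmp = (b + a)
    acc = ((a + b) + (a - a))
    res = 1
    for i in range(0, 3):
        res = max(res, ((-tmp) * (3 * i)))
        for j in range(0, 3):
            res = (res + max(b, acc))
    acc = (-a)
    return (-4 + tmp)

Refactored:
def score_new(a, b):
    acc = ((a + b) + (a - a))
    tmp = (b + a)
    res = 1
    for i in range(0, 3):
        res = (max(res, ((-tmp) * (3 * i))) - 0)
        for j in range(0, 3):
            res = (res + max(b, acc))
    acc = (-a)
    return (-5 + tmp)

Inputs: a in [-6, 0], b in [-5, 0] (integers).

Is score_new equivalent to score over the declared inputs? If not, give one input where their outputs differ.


There is a counterexample at a=-6, b=-5: -15 on one side, -16 on the other.
score: tmp becomes -11; next acc becomes -11; next res becomes 1; next at i=0:; next res becomes 1; next at j=0:; next res becomes -4; next at j=1:; next res becomes -9; next at j=2:; next res becomes -14; next at i=1:; next res becomes 33; next at j=0:; next res becomes 28; next at j=1:; next res becomes 23; next at j=2:; next res becomes 18; next at i=2:; next res becomes 66; next at j=0:; next res becomes 61; next at j=1:; next res becomes 56; next at j=2:; next res becomes 51; next acc becomes 6; next final value -15
score_new: acc becomes -11; next tmp becomes -11; next res becomes 1; next at i=0:; next res becomes 1; next at j=0:; next res becomes -4; next at j=1:; next res becomes -9; next at j=2:; next res becomes -14; next at i=1:; next res becomes 33; next at j=0:; next res becomes 28; next at j=1:; next res becomes 23; next at j=2:; next res becomes 18; next at i=2:; next res becomes 66; next at j=0:; next res becomes 61; next at j=1:; next res becomes 56; next at j=2:; next res becomes 51; next acc becomes 6; next final value -16
verdict: not equivalent; witness: a=-6, b=-5


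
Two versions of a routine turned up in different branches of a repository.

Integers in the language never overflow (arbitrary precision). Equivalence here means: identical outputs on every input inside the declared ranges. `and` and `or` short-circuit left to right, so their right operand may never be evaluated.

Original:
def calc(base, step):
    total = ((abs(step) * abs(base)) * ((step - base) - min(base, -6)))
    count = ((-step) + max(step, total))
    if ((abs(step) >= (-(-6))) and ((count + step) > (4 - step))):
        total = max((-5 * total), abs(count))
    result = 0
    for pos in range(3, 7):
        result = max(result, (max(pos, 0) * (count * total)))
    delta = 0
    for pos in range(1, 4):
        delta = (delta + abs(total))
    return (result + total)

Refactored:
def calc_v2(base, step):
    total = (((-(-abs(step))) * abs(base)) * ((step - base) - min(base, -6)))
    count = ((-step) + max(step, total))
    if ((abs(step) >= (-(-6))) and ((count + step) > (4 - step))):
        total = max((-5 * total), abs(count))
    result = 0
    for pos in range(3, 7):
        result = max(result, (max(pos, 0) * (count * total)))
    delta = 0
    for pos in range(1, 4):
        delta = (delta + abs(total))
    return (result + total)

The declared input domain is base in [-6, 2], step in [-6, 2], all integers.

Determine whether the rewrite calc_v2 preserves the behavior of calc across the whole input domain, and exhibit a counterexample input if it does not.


The two are interchangeable: same computation, different form, and every declared input agrees.
As a probe, take base=-5, step=-5: calc runs total=150, then count=155, then ((abs(step) >= (-(-6))) and ((count + step) > (4 - step))) is false, then result=0, then (pos=3), then result=69750, then (pos=4), then result=93000, then (pos=5), then result=116250, then (pos=6), then result=139500, then delta=0, then (pos=1), then delta=150, then (pos=2), then delta=300, then (pos=3), then delta=450, then returns 139650; calc_v2 runs total=150, then count=155, then ((abs(step) >= (-(-6))) and ((count + step) > (4 - step))) is false, then result=0, then (pos=3), then result=69750, then (pos=4), then result=93000, then (pos=5), then result=116250, then (pos=6), then result=139500, then delta=0, then (pos=1), then delta=150, then (pos=2), then delta=300, then (pos=3), then delta=450, then returns 139650; both end at 139650.
An exhaustive pass over the 81 declared inputs shows identical outputs.
verdict: equivalent


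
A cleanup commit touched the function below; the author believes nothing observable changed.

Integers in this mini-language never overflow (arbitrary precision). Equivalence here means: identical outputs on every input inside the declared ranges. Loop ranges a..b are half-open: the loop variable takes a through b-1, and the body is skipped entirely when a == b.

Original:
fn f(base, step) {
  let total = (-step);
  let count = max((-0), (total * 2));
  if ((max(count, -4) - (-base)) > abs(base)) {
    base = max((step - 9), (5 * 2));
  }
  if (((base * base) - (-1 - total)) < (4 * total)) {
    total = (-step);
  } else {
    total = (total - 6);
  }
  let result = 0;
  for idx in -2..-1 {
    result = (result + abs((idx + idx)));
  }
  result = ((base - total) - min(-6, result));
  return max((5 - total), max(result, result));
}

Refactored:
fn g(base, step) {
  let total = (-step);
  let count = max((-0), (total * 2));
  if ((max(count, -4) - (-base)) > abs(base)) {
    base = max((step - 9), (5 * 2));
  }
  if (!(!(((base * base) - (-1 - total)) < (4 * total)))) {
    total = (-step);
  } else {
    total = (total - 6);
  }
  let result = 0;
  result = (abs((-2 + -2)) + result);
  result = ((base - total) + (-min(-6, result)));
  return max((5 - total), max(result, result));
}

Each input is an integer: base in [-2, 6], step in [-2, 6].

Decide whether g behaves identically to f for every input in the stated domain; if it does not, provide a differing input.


Behavior is preserved: although loop structure differs; also statement counts differ; also arithmetic usage differs; also local variable names differ; also boolean connective usage differs; also constant usage differs, the outputs never diverge.
Tracing base=-1, step=5: f: total := -5 | count := 0 | ((max(count, -4) - (-base)) > abs(base)): false | (((base * base) - (-1 - total)) < (4 * total)): false | total := -11 | result := 0 | iter idx=-2: | result := 4 | result := 16 | result 16 | g: total := -5 | count := 0 | ((max(count, -4) - (-base)) > abs(base)): false | (!(!(((base * base) - (-1 - total)) < (4 * total)))): false | total := -11 | result := 0 | result := 4 | result := 16 | result 16 — matching result 16.
Every one of the 81 inputs gives matching results.
verdict: equivalent


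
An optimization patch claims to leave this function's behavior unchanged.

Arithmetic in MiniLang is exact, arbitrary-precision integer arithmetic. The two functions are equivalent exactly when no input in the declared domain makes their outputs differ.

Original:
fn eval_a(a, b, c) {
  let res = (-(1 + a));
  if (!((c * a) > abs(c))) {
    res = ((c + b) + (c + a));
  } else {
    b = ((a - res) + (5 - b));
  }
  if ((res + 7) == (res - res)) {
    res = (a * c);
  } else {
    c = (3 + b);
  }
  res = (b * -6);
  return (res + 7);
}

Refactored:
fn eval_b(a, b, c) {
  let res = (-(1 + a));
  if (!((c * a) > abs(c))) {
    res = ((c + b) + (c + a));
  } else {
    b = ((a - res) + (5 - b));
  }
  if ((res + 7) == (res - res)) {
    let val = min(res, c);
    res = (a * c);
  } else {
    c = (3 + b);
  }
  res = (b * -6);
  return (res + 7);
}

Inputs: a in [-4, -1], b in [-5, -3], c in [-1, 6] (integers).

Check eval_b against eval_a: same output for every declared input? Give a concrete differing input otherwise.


The two versions differ — the changes include min/max/abs usage differs; local variable names differ; statement counts differ.
Tracing a=-1, b=-4, c=0: eval_a: res becomes 0; next (!((c * a) > abs(c))) evaluates to true; next res becomes -5; next ((res + 7) == (res - res)) evaluates to false; next c becomes -1; next res becomes 24; next final value 31 | eval_b: res becomes 0; next (!((c * a) > abs(c))) evaluates to true; next res becomes -5; next ((res + 7) == (res - res)) evaluates to false; next c becomes -1; next res becomes 24; next final value 31 — matching result 31.
Across all 96 domain points the two functions coincide.
verdict: equivalent


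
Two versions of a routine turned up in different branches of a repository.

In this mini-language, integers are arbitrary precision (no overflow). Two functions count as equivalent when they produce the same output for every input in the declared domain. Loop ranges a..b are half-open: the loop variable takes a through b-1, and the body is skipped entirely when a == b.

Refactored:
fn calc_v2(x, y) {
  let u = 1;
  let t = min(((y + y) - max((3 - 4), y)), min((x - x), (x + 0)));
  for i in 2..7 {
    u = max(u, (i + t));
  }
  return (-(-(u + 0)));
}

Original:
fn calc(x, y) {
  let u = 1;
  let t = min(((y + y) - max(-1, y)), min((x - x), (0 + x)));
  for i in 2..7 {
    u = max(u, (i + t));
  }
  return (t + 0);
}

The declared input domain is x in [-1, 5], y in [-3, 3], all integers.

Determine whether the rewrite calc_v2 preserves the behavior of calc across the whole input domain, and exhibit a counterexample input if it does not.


At x=-1, y=-3: calc gives -5, calc_v2 gives 1.
verdict: not equivalent; witness: x=-1, y=-3


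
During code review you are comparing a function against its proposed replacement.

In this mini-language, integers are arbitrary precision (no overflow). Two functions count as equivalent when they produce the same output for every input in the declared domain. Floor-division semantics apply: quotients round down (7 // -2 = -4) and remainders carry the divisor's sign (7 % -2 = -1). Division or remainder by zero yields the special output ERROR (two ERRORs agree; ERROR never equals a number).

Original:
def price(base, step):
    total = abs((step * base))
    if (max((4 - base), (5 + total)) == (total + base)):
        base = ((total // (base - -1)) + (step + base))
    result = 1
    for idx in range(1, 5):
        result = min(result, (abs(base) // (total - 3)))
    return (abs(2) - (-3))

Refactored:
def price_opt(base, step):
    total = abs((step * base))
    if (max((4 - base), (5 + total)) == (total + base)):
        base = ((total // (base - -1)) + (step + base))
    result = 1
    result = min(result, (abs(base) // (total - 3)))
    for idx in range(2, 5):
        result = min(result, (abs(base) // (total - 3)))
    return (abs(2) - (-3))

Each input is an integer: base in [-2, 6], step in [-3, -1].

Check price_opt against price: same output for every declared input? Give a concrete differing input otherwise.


This is a faithful refactor — constant usage differs; arithmetic usage differs; loop structure differs; min/max/abs usage differs; statement counts differ, but the computed results match everywhere.
Spot check at base=1, step=-3 — price: total = 3; (max((4 - base), (5 + total)) == (total + base)) -> false; result = 1; [idx=1]; division by zero -> ERROR. price_opt: total = 3; (max((4 - base), (5 + total)) == (total + base)) -> false; result = 1; division by zero -> ERROR. Both give ERROR.
Across all 27 domain points the two functions coincide.
verdict: equivalent


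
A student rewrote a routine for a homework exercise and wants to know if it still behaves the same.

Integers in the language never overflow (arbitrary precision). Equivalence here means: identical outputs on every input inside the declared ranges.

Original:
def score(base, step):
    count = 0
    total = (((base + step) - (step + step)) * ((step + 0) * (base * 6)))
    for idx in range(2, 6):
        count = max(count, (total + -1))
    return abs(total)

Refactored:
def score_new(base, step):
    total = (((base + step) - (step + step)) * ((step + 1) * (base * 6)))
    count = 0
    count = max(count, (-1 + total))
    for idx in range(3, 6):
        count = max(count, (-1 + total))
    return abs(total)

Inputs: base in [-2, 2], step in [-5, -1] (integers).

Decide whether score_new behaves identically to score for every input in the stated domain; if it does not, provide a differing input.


Evaluate both at base=-2, step=-5.
score: count becomes 0; next total becomes 180; next at idx=2:; next count becomes 179; next at idx=3:; next count becomes 179; next at idx=4:; next count becomes 179; next at idx=5:; next count becomes 179; next final value 180
score_new: total becomes 144; next count becomes 0; next count becomes 143; next at idx=3:; next count becomes 143; next at idx=4:; next count becomes 143; next at idx=5:; next count becomes 143; next final value 144
180 != 144, so the rewrite changes behavior.
verdict: not equivalent; witness: base=-2, step=-5


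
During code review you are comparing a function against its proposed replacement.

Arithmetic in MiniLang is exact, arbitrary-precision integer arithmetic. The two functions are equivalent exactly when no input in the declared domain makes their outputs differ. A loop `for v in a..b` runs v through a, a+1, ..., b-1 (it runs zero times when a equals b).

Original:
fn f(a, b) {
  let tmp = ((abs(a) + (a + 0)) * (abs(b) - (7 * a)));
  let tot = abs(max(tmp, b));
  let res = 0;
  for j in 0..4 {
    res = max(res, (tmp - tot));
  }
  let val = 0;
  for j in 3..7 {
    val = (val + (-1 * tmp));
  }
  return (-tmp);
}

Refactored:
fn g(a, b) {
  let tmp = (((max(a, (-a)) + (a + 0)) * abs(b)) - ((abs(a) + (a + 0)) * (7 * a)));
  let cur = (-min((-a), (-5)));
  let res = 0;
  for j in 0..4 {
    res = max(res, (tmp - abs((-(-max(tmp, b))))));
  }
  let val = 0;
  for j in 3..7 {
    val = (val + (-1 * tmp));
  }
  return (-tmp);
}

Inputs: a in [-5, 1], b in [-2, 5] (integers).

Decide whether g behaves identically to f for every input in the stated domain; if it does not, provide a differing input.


Reading the diff, among the changes: arithmetic usage differs; and min/max/abs usage differs; and constant usage differs; and local variable names differ.
One worked example (a=-3, b=5) — f: tmp becomes 0; next tot becomes 5; next res becomes 0; next at j=0:; next res becomes 0; next at j=1:; next res becomes 0; next at j=2:; next res becomes 0; next at j=3:; next res becomes 0; next val becomes 0; next at j=3:; next val becomes 0; next at j=4:; next val becomes 0; next at j=5:; next val becomes 0; next at j=6:; next val becomes 0; next final value 0; g: tmp becomes 0; next cur becomes 5; next res becomes 0; next at j=0:; next res becomes 0; next at j=1:; next res becomes 0; next at j=2:; next res becomes 0; next at j=3:; next res becomes 0; next val becomes 0; next at j=3:; next val becomes 0; next at j=4:; next val becomes 0; next at j=5:; next val becomes 0; next at j=6:; next val becomes 0; next final value 0; agreement on 0.
An exhaustive pass over the 56 declared inputs shows identical outputs.
verdict: equivalent


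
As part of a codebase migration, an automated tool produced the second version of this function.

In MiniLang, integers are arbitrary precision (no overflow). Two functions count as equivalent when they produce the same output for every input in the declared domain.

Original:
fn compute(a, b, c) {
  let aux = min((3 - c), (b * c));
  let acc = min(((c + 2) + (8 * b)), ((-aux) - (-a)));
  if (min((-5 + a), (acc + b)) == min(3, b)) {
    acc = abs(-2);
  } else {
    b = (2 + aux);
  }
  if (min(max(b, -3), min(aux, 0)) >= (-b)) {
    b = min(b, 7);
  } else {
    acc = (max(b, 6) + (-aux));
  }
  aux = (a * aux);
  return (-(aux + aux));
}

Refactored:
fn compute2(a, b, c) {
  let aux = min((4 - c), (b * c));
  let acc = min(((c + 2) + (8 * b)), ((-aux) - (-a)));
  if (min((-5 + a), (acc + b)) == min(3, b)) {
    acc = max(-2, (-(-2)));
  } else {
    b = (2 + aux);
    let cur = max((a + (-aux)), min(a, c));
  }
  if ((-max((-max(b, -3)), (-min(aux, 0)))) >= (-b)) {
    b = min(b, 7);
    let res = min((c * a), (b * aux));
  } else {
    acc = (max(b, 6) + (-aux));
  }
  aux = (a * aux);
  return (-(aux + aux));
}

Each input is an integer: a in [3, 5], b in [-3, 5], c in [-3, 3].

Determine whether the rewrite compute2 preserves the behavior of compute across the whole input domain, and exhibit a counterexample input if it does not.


Input a=3, b=-3, c=-3: -36 from compute versus -42 from compute2.
verdict: not equivalent; witness: a=3, b=-3, c=-3


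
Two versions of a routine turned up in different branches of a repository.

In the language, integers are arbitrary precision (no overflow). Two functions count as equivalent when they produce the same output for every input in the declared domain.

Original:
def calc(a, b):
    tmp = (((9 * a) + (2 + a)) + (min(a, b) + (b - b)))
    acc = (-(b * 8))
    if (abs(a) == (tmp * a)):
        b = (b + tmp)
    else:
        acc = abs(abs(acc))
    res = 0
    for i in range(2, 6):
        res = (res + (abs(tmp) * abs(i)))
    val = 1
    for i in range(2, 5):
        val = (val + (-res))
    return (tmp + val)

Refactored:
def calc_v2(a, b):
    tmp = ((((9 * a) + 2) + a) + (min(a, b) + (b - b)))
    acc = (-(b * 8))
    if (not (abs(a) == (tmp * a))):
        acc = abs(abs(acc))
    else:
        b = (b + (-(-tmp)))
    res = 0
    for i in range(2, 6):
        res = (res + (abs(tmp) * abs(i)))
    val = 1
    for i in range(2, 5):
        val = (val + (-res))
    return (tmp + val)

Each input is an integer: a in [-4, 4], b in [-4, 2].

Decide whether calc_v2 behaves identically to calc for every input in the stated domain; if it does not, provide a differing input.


Side by side, the visible changes include: boolean connective usage differs.
As a probe, take a=2, b=0: calc runs tmp becomes 22; next acc becomes 0; next (abs(a) == (tmp * a)) evaluates to false; next acc becomes 0; next res becomes 0; next at i=2:; next res becomes 44; next at i=3:; next res becomes 110; next at i=4:; next res becomes 198; next at i=5:; next res becomes 308; next val becomes 1; next at i=2:; next val becomes -307; next at i=3:; next val becomes -615; next at i=4:; next val becomes -923; next final value -901; calc_v2 runs tmp becomes 22; next acc becomes 0; next (not (abs(a) == (tmp * a))) evaluates to true; next acc becomes 0; next res becomes 0; next at i=2:; next res becomes 44; next at i=3:; next res becomes 110; next at i=4:; next res becomes 198; next at i=5:; next res becomes 308; next val becomes 1; next at i=2:; next val becomes -307; next at i=3:; next val becomes -615; next at i=4:; next val becomes -923; next final value -901; both end at -901.
Across all 63 domain points the two functions coincide.
verdict: equivalent


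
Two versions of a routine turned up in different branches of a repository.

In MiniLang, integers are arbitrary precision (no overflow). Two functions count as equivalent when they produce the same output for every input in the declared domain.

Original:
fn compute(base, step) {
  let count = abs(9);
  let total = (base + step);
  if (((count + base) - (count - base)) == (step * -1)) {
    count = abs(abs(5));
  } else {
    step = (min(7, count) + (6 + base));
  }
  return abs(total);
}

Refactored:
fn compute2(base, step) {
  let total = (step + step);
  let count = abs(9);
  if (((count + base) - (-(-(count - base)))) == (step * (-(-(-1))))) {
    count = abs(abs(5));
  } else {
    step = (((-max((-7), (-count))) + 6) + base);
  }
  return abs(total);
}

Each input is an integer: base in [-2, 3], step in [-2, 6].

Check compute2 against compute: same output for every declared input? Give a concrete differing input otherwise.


Try base=-2, step=-1.
compute: count=9, then total=-3, then (((count + base) - (count - base)) == (step * -1)) is false, then step=11, then returns 3
compute2: total=-2, then count=9, then (((count + base) - (-(-(count - base)))) == (step * (-(-(-1))))) is false, then step=11, then returns 2
3 vs 2 — the two versions disagree here.
verdict: not equivalent; witness: base=-2, step=-1


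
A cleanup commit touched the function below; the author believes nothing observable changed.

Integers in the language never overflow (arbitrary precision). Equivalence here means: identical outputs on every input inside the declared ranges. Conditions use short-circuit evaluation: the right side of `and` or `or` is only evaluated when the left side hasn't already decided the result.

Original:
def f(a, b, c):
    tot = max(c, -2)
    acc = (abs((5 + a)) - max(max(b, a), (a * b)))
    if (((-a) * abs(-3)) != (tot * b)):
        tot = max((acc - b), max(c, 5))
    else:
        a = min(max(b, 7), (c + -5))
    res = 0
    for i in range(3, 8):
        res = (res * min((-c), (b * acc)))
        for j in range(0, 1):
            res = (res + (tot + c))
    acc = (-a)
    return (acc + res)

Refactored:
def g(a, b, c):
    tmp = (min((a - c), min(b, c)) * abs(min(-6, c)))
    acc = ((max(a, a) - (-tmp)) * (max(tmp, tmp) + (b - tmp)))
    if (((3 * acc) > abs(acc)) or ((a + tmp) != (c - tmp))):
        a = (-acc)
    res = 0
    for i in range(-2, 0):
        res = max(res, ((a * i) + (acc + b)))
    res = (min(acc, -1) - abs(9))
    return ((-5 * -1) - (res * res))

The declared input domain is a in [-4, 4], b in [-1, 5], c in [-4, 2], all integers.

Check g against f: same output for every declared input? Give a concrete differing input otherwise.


These are not equivalent — on a=-4, b=-1, c=-4 the outputs split (125 vs -95).
f: tot becomes -2; next acc becomes -3; next (((-a) * abs(-3)) != (tot * b)) evaluates to true; next tot becomes 5; next res becomes 0; next at i=3:; next res becomes 0; next at j=0:; next res becomes 1; next at i=4:; next res becomes 3; next at j=0:; next res becomes 4; next at i=5:; next res becomes 12; next at j=0:; next res becomes 13; next at i=6:; next res becomes 39; next at j=0:; next res becomes 40; next at i=7:; next res becomes 120; next at j=0:; next res becomes 121; next acc becomes 4; next final value 125
g: tmp becomes -24; next acc becomes 28; next (((3 * acc) > abs(acc)) or ((a + tmp) != (c - tmp))) evaluates to true; next a becomes -28; next res becomes 0; next at i=-2:; next res becomes 83; next at i=-1:; next res becomes 83; next res becomes -10; next final value -95
verdict: not equivalent; witness: a=-4, b=-1, c=-4


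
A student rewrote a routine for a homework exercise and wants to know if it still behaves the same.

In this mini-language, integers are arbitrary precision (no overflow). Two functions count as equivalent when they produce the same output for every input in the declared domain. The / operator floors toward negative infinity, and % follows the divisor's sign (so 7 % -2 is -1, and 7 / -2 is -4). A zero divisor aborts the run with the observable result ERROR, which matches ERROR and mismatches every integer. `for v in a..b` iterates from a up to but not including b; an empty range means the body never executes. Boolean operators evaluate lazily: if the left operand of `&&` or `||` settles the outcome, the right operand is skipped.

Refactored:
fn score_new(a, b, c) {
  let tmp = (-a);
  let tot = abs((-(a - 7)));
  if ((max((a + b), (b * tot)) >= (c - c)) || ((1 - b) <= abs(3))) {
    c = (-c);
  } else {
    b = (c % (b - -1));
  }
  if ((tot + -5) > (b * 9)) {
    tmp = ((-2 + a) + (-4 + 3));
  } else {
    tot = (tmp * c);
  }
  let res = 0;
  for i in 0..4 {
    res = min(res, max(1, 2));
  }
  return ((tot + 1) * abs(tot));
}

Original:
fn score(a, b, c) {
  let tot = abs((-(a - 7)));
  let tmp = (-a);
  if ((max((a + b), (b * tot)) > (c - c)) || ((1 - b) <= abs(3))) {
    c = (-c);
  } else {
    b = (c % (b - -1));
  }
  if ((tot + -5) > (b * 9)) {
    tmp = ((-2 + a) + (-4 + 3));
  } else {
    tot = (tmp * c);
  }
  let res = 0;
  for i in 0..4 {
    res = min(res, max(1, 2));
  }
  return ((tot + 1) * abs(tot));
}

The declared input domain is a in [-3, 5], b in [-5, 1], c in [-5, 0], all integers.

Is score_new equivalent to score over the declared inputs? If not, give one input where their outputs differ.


Try a=3, b=-3, c=-4.
score: tot := 4 | tmp := -3 | ((max((a + b), (b * tot)) > (c - c)) || ((1 - b) <= abs(3))): false | b := 0 | ((tot + -5) > (b * 9)): false | tot := 12 | res := 0 | iter i=0: | res := 0 | iter i=1: | res := 0 | iter i=2: | res := 0 | iter i=3: | res := 0 | result 156
score_new: tmp := -3 | tot := 4 | ((max((a + b), (b * tot)) >= (c - c)) || ((1 - b) <= abs(3))): true | c := 4 | ((tot + -5) > (b * 9)): true | tmp := 0 | res := 0 | iter i=0: | res := 0 | iter i=1: | res := 0 | iter i=2: | res := 0 | iter i=3: | res := 0 | result 20
156 against 20: the behavior changed.
verdict: not equivalent; witness: a=3, b=-3, c=-4


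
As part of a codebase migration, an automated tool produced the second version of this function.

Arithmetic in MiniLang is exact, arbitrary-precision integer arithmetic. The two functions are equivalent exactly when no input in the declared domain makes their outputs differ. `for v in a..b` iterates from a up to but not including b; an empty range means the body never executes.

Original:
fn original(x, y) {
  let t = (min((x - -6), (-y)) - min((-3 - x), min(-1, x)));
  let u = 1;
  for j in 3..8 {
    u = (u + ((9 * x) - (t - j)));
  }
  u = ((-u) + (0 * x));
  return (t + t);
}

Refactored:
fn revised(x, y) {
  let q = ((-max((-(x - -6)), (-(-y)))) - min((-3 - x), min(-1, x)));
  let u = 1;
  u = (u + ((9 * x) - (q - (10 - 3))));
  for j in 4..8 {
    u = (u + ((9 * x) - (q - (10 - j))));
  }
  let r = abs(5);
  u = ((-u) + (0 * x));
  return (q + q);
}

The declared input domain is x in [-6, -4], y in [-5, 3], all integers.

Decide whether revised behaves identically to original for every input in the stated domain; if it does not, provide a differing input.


Although loop structure differs; constant usage differs; statement counts differ; arithmetic usage differs; local variable names differ; min/max/abs usage differs, 27/27 inputs agree.
verdict: equivalent


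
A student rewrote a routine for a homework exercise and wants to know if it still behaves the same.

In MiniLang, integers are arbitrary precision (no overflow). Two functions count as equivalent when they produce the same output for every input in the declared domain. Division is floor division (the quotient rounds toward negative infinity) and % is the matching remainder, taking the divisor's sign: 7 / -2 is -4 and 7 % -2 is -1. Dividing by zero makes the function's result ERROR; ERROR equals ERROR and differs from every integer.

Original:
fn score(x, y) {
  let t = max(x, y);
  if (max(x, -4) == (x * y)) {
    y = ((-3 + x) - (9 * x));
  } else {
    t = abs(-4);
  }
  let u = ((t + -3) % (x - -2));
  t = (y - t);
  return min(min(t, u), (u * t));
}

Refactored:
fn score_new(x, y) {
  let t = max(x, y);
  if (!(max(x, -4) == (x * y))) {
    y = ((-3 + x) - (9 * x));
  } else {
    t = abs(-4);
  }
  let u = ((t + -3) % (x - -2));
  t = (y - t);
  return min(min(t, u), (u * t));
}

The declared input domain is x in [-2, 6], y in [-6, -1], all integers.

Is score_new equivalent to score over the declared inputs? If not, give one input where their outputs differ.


Try x=-1, y=-6.
score: t = -1; (max(x, -4) == (x * y)) -> false; t = 4; u = 0; t = -10; return -10
score_new: t = -1; (!(max(x, -4) == (x * y))) -> true; y = 5; u = 0; t = 6; return 0
-10 != 0, so the rewrite changes behavior.
verdict: not equivalent; witness: x=-1, y=-6


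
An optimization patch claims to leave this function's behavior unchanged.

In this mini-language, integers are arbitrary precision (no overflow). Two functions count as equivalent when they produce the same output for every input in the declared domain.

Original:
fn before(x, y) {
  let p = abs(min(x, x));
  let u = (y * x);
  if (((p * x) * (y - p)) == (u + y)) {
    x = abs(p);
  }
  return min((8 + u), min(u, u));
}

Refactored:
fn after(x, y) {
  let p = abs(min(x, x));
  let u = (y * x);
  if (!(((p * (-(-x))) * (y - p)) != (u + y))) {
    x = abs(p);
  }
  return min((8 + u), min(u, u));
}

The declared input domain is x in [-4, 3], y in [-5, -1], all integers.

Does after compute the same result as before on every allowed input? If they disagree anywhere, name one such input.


This is a faithful refactor — comparison usage differs; and boolean connective usage differs, but the computed results match everywhere.
Spot check at x=0, y=-5 — before: p=0, then u=0, then (((p * x) * (y - p)) == (u + y)) is false, then returns 0. after: p=0, then u=0, then (!(((p * (-(-x))) * (y - p)) != (u + y))) is false, then returns 0. Both give 0.
An exhaustive pass over the 40 declared inputs shows identical outputs.
verdict: equivalent


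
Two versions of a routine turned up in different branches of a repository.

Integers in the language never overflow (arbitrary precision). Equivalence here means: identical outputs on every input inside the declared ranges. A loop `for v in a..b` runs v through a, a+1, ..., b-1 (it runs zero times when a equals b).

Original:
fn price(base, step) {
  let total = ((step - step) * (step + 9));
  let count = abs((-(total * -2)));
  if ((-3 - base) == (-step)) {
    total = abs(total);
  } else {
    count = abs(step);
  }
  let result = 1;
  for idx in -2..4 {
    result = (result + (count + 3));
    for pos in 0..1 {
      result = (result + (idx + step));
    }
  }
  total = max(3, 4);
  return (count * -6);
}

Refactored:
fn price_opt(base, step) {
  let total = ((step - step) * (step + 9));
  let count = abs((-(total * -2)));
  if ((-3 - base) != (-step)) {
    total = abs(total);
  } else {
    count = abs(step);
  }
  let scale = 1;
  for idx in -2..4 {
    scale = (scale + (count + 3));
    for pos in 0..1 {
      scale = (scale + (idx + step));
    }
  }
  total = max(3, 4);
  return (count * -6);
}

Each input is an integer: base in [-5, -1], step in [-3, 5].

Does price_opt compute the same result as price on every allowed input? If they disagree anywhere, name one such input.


The rewrite breaks on base=-5, step=-3, where the results are -18 and 0.
price: total=0, then count=0, then ((-3 - base) == (-step)) is false, then count=3, then result=1, then (idx=-2), then result=7, then (pos=0), then result=2, then (idx=-1), then result=8, then (pos=0), then result=4, then (idx=0), then result=10, then (pos=0), then result=7, then (idx=1), then result=13, then (pos=0), then result=11, then (idx=2), then result=17, then (pos=0), then result=16, then (idx=3), then result=22, then (pos=0), then result=22, then total=4, then returns -18
price_opt: total=0, then count=0, then ((-3 - base) != (-step)) is true, then total=0, then scale=1, then (idx=-2), then scale=4, then (pos=0), then scale=-1, then (idx=-1), then scale=2, then (pos=0), then scale=-2, then (idx=0), then scale=1, then (pos=0), then scale=-2, then (idx=1), then scale=1, then (pos=0), then scale=-1, then (idx=2), then scale=2, then (pos=0), then scale=1, then (idx=3), then scale=4, then (pos=0), then scale=4, then total=4, then returns 0
verdict: not equivalent; witness: base=-5, step=-3


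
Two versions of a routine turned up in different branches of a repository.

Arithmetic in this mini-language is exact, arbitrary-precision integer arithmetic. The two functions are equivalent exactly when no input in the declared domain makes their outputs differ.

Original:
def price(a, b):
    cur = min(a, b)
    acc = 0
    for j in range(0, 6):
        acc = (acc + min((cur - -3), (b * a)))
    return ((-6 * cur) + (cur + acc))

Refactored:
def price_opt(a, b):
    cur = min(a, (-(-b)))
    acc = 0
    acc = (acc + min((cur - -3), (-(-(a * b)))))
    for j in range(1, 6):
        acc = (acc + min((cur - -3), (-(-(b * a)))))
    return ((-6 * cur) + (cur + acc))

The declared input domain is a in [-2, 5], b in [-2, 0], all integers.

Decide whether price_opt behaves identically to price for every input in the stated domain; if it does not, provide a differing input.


The two versions differ — the changes include constant usage differs, and loop structure differs, and statement counts differ, and arithmetic usage differs, and min/max/abs usage differs.
As a probe, take a=3, b=0: price runs cur := 0 | acc := 0 | iter j=0: | acc := 0 | iter j=1: | acc := 0 | iter j=2: | acc := 0 | iter j=3: | acc := 0 | iter j=4: | acc := 0 | iter j=5: | acc := 0 | result 0; price_opt runs cur := 0 | acc := 0 | acc := 0 | iter j=1: | acc := 0 | iter j=2: | acc := 0 | iter j=3: | acc := 0 | iter j=4: | acc := 0 | iter j=5: | acc := 0 | result 0; both end at 0.
Across all 24 domain points the two functions coincide.
verdict: equivalent


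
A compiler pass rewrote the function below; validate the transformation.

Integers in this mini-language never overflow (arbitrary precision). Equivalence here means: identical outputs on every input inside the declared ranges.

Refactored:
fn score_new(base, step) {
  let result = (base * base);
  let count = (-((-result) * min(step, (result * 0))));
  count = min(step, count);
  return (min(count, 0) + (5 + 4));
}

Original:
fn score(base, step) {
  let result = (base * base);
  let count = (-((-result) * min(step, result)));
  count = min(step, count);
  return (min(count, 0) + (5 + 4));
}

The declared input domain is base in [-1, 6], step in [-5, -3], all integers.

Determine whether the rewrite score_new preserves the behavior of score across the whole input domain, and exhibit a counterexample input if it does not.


There is a behavioral-looking edit here, yet the outcome never shifts on this domain.
Tracing base=-1, step=-3: score: result=1, then count=-3, then count=-3, then returns 6 | score_new: result=1, then count=-3, then count=-3, then returns 6 — matching result 6.
Checked all 24 inputs in the declared domain: the outputs agree on every one.
verdict: equivalent


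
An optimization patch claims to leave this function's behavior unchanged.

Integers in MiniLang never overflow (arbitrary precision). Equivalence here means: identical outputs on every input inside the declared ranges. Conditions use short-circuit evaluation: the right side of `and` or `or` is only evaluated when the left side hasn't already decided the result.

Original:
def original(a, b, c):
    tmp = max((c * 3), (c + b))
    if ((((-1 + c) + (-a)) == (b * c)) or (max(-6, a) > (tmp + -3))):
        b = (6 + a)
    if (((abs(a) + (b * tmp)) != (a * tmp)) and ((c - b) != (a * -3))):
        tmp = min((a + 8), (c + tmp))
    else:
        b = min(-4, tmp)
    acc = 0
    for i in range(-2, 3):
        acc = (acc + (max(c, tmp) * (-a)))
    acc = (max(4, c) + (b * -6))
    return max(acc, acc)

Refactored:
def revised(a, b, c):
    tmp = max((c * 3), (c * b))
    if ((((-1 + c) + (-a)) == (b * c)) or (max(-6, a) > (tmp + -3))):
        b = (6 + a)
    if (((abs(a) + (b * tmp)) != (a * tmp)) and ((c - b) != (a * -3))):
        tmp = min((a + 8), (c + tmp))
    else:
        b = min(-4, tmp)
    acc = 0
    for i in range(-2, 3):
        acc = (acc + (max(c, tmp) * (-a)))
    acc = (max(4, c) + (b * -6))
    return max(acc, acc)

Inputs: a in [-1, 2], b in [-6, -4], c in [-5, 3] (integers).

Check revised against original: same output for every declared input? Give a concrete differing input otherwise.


Take a=-1, b=-6, c=-5.
original: tmp becomes -11; next ((((-1 + c) + (-a)) == (b * c)) or (max(-6, a) > (tmp + -3))) evaluates to true; next b becomes 5; next (((abs(a) + (b * tmp)) != (a * tmp)) and ((c - b) != (a * -3))) evaluates to true; next tmp becomes -16; next acc becomes 0; next at i=-2:; next acc becomes -5; next at i=-1:; next acc becomes -10; next at i=0:; next acc becomes -15; next at i=1:; next acc becomes -20; next at i=2:; next acc becomes -25; next acc becomes -26; next final value -26
revised: tmp becomes 30; next ((((-1 + c) + (-a)) == (b * c)) or (max(-6, a) > (tmp + -3))) evaluates to false; next (((abs(a) + (b * tmp)) != (a * tmp)) and ((c - b) != (a * -3))) evaluates to true; next tmp becomes 7; next acc becomes 0; next at i=-2:; next acc becomes 7; next at i=-1:; next acc becomes 14; next at i=0:; next acc becomes 21; next at i=1:; next acc becomes 28; next at i=2:; next acc becomes 35; next acc becomes 40; next final value 40
-26 and 40 differ, so these are not the same function on this domain.
verdict: not equivalent; witness: a=-1, b=-6, c=-5
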